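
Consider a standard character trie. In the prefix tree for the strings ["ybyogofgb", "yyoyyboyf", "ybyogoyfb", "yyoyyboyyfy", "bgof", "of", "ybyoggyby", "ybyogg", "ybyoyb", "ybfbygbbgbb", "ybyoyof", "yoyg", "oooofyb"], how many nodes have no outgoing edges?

12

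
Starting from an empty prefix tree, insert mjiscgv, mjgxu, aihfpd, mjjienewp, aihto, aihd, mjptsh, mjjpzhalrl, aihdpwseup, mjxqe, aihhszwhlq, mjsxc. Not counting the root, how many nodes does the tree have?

56

Trace insertions, counting only characters that open a new branch:
  "mjiscgv" → 7 new (m, j, i, s, c, g, v)
  "mjgxu" → prefix "mj" already present; 3 new (g, x, u)
  "aihfpd" → 6 new (a, i, h, f, p, d)
  "mjjienewp" → prefix "mj" already present; 7 new (j, i, e, n, e, w, p)
  "aihto" → prefix "aih" already present; 2 new (t, o)
  "aihd" → prefix "aih" already present; 1 new (d)
  "mjptsh" → prefix "mj" already present; 4 new (p, t, s, h)
  "mjjpzhalrl" → prefix "mjj" already present; 7 new (p, z, h, a, l, r, l)
  "aihdpwseup" → prefix "aihd" already present; 6 new (p, w, s, e, u, p)
  "mjxqe" → prefix "mj" already present; 3 new (x, q, e)
  "aihhszwhlq" → prefix "aih" already present; 7 new (h, s, z, w, h, l, q)
  "mjsxc" → prefix "mj" already present; 3 new (s, x, c)
Total nodes = 7 + 3 + 6 + 7 + 2 + 1 + 4 + 7 + 6 + 3 + 7 + 3 = 56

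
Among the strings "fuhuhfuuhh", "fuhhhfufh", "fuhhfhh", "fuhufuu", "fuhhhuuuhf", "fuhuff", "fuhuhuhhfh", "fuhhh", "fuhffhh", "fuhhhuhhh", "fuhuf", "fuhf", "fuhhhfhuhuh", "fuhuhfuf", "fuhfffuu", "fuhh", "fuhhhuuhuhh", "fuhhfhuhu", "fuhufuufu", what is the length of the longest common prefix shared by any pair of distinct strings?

The deepest shared node is where two words last agree before diverging.
e.g. "fuhhhuuhuhh" and "fuhhhuuuhf" share the prefix "fuhhhuu" of length 7; no pair shares a longer one.
Longest shared-prefix length: 7

7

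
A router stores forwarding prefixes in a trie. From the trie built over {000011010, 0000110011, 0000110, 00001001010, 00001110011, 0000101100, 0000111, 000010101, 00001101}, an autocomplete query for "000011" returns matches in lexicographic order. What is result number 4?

000011010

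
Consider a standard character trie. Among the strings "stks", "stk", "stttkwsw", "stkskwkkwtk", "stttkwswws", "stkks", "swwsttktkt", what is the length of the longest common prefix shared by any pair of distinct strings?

The deepest shared node is where two words last agree before diverging.
"stttkwsw" and "stttkwswws" agree on "stttkwsw" (8 characters) before diverging; nothing deeper is shared.
Longest shared-prefix length: 8

8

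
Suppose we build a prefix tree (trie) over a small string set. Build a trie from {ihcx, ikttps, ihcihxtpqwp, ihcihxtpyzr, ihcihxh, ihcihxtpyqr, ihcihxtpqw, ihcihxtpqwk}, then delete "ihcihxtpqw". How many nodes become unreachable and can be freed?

0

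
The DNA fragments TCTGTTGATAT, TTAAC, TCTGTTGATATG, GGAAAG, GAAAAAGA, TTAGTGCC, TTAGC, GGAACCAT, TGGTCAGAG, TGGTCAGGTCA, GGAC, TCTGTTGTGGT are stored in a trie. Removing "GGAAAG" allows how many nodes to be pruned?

2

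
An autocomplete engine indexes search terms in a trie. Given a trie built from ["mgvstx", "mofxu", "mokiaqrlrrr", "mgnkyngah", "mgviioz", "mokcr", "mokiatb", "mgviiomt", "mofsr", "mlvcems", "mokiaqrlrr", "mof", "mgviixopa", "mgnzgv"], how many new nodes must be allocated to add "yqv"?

3

Nothing in the trie begins with "y"; the whole of "yqv" is new.
3 − 0 = 3 new nodes.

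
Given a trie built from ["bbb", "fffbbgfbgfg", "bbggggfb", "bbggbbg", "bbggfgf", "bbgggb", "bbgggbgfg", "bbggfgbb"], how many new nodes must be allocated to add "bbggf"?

0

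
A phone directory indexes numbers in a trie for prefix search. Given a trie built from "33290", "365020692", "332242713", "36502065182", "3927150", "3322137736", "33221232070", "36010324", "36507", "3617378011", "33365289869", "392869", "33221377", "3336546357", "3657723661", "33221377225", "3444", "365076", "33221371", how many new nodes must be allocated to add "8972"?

"8972" shares no prefix with any stored word, so all 4 characters open new nodes.
4 − 0 = 4 new nodes.

4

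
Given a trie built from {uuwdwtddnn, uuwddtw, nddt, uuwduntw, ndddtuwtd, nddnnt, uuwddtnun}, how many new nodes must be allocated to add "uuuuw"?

3

Walking "uuuuw" from the root, the first 2 characters ("uu") follow existing edges; "u" is the first miss.
New nodes needed: |"uuuuw"| − 2 = 5 − 2 = 3.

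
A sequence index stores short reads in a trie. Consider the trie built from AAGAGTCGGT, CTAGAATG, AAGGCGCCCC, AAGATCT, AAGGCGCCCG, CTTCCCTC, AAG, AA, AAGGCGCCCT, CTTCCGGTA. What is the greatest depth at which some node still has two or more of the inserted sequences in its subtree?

9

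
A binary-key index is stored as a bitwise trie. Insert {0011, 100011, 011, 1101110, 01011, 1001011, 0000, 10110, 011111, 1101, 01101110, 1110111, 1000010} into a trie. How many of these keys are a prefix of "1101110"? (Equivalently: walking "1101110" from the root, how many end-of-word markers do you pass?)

2

Traverse "1101110" character by character; count nodes along the way that are marked as word ends.
Prefixes of the query that are stored words: "1101", "1101110"
Count: 2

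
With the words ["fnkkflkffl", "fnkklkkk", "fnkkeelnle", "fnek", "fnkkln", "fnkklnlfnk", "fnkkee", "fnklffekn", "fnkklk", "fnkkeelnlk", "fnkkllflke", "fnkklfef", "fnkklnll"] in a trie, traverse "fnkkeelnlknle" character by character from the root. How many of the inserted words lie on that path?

2

Check each prefix of "fnkkeelnlknle" against the stored set — each match is an end-marker on the path.
Prefixes of the query that are stored words: "fnkkee", "fnkkeelnlk"
Count: 2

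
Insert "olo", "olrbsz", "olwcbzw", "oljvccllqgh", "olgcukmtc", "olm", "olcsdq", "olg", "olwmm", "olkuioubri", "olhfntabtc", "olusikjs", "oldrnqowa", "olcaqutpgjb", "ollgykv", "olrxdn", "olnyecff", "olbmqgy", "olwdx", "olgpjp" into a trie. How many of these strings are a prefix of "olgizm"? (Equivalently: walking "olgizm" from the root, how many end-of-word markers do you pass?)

Check each prefix of "olgizm" against the stored set — each match is an end-marker on the path.
Prefixes of the query that are stored words: "olg"
Count: 1

1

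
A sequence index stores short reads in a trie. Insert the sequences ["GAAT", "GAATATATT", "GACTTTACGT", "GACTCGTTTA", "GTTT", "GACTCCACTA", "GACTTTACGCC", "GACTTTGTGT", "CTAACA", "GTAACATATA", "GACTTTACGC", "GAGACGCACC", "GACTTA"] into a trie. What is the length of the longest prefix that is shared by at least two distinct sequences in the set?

10

Equivalently: take the maximum, over all pairs, of their longest common prefix length.
e.g. "GACTTTACGC" and "GACTTTACGCC" share the prefix "GACTTTACGC" of length 10; no pair shares a longer one.
Longest shared-prefix length: 10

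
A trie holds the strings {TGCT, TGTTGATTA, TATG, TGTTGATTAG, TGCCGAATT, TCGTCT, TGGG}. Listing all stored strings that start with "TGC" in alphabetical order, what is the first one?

TGCCGAATT

Words with prefix "TGC", in lexicographic order: "TGCCGAATT", "TGCT"
Position 1: TGCCGAATT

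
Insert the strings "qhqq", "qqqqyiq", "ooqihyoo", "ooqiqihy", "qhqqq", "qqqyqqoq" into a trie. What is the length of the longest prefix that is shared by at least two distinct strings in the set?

The deepest shared node is where two words last agree before diverging.
"ooqihyoo" and "ooqiqihy" agree on "ooqi" (4 characters) before diverging; nothing deeper is shared.
Longest shared-prefix length: 4

4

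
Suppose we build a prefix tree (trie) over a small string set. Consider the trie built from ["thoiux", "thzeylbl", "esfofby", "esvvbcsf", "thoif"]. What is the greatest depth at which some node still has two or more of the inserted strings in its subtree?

4

Equivalently: take the maximum, over all pairs, of their longest common prefix length.
"thoif" and "thoiux" agree on "thoi" (4 characters) before diverging; nothing deeper is shared.
Longest shared-prefix length: 4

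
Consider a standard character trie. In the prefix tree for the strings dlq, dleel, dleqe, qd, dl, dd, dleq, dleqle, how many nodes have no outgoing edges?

6

A leaf is a node with no children — equivalently, the end of a word that is not a proper prefix of any other stored word.
Those words: "dd", "dleel", "dleqe", "dleqle", "dlq", "qd"
Leaf count: 6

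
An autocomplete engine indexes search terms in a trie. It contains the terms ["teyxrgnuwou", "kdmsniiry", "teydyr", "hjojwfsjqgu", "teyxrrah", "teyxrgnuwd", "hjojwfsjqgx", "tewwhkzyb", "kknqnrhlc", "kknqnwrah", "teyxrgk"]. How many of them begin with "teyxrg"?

3

Filter for entries beginning with "teyxrg":
Matches: "teyxrgk", "teyxrgnuwd", "teyxrgnuwou"
Count: 3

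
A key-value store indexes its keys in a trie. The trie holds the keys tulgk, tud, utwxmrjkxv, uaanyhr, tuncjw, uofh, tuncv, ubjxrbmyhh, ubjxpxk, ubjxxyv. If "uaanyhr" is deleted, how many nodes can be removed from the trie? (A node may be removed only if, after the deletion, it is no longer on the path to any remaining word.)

6

After clearing the end-marker at "uaanyhr", prune upward until reaching a node still needed by another word.
The suffix "aanyhr" (6 nodes) is used only by "uaanyhr"; the node for "u" still has the child "t", so pruning stops there.
Nodes removed: 6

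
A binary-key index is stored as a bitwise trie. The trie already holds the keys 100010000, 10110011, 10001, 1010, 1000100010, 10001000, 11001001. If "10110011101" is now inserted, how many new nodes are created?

3

The longest prefix of "10110011101" already in the trie is "10110011" (length 8).
Each of the 3 remaining characters creates one node.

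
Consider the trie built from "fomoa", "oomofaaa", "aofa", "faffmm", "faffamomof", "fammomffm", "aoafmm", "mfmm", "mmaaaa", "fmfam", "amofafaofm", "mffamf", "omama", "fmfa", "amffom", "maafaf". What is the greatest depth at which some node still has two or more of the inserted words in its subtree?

4

The deepest shared node is where two words last agree before diverging.
e.g. "faffamomof" and "faffmm" share the prefix "faff" of length 4; no pair shares a longer one.
Longest shared-prefix length: 4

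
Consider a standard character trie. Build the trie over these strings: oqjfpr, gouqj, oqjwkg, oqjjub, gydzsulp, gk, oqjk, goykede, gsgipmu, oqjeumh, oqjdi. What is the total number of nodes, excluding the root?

43

Count nodes per top-level branch (shared prefixes stored once):
  'g'-branch (gk, gouqj, goykede, gsgipmu, gydzsulp): 24 nodes
  'o'-branch (oqjdi, oqjeumh, oqjfpr, oqjjub, oqjk, oqjwkg): 19 nodes
Sum: 43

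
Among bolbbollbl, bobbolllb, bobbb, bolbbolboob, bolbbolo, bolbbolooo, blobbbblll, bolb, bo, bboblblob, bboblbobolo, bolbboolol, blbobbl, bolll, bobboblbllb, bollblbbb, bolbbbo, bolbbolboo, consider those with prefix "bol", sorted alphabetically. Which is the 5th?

Filter for "bol…" and sort: "bolb", "bolbbbo", "bolbbolboo", "bolbbolboob", "bolbbollbl", "bolbbolo", "bolbbolooo", "bolbboolol", "bollblbbb", "bolll"
Position 5: bolbbollbl

bolbbollbl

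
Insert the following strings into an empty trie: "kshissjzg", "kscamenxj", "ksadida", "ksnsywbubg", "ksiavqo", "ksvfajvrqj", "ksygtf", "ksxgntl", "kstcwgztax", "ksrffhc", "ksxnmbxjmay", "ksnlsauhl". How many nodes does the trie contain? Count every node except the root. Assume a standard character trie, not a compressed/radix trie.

Trace insertions, counting only characters that open a new branch:
  "kshissjzg" → 9 new (k, s, h, i, s, s, j, z, g)
  "kscamenxj" → prefix "ks" already present; 7 new (c, a, m, e, n, x, j)
  "ksadida" → prefix "ks" already present; 5 new (a, d, i, d, a)
  "ksnsywbubg" → prefix "ks" already present; 8 new (n, s, y, w, b, u, b, g)
  "ksiavqo" → prefix "ks" already present; 5 new (i, a, v, q, o)
  "ksvfajvrqj" → prefix "ks" already present; 8 new (v, f, a, j, v, r, q, j)
  "ksygtf" → prefix "ks" already present; 4 new (y, g, t, f)
  "ksxgntl" → prefix "ks" already present; 5 new (x, g, n, t, l)
  "kstcwgztax" → prefix "ks" already present; 8 new (t, c, w, g, z, t, a, x)
  "ksrffhc" → prefix "ks" already present; 5 new (r, f, f, h, c)
  "ksxnmbxjmay" → prefix "ksx" already present; 8 new (n, m, b, x, j, m, a, y)
  "ksnlsauhl" → prefix "ksn" already present; 6 new (l, s, a, u, h, l)
Total nodes = 9 + 7 + 5 + 8 + 5 + 8 + 4 + 5 + 8 + 5 + 8 + 6 = 78

78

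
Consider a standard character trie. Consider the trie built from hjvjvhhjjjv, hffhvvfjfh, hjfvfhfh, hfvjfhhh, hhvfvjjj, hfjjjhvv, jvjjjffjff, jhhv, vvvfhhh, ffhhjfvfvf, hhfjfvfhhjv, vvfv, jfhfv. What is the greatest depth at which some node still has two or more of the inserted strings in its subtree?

2

Look for the deepest trie node that still has at least two words in its subtree.
e.g. "hffhvvfjfh" and "hfjjjhvv" share the prefix "hf" of length 2; no pair shares a longer one.
Longest shared-prefix length: 2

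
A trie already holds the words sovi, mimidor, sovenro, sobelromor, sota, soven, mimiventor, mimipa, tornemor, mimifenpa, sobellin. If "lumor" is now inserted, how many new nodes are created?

5

"lumor" shares no prefix with any stored word, so all 5 characters open new nodes.
5 − 0 = 5 new nodes.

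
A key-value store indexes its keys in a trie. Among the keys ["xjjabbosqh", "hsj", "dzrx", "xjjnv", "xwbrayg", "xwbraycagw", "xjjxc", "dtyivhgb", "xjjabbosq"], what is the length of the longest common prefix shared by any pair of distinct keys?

9

The deepest shared node is where two words last agree before diverging.
e.g. "xjjabbosq" and "xjjabbosqh" share the prefix "xjjabbosq" of length 9; no pair shares a longer one.
Longest shared-prefix length: 9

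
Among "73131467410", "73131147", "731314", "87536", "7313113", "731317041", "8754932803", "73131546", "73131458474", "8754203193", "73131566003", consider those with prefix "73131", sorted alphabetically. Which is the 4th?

73131458474

Filter for "73131…" and sort: "7313113", "73131147", "731314", "73131458474", "73131467410", "73131546", "73131566003", "731317041"
Position 4: 73131458474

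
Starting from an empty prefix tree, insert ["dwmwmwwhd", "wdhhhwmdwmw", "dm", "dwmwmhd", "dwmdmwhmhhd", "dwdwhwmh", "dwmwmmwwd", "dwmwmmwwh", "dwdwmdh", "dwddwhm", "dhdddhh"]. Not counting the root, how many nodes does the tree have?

55

Count nodes per top-level branch (shared prefixes stored once):
  'd'-branch (dhdddhh, dm, dwddwhm, dwdwhwmh, dwdwmdh, dwmdmwhmhhd, dwmwmhd, dwmwmmwwd, dwmwmmwwh, dwmwmwwhd): 44 nodes
  'w'-branch (wdhhhwmdwmw): 11 nodes
Sum: 55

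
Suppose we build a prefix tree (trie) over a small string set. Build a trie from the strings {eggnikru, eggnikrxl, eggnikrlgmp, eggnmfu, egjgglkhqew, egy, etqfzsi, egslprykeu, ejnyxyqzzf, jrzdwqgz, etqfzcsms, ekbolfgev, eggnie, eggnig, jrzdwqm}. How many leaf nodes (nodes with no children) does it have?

A leaf is a node with no children — equivalently, the end of a word that is not a proper prefix of any other stored word.
Those words: "eggnie", "eggnig", "eggnikrlgmp", "eggnikru", "eggnikrxl", "eggnmfu", "egjgglkhqew", "egslprykeu", "egy", "ejnyxyqzzf", "ekbolfgev", "etqfzcsms", "etqfzsi", "jrzdwqgz", "jrzdwqm"
Leaf count: 15

15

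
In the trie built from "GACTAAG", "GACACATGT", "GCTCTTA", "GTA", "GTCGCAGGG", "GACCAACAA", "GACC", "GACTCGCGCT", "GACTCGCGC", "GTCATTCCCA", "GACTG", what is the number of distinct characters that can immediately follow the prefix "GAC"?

3

The children of the "GAC" node are the distinct next characters among strings starting with "GAC".
Distinct next characters after "GAC": A, C, T.
That node has 3 child edges.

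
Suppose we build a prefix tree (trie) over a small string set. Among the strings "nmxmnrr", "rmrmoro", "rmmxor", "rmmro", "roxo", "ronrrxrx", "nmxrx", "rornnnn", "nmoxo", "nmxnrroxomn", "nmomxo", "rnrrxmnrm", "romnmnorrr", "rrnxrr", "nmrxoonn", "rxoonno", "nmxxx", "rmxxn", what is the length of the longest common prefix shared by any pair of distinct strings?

The deepest shared node is where two words last agree before diverging.
"nmomxo" and "nmoxo" agree on "nmo" (3 characters) before diverging; nothing deeper is shared.
Longest shared-prefix length: 3

3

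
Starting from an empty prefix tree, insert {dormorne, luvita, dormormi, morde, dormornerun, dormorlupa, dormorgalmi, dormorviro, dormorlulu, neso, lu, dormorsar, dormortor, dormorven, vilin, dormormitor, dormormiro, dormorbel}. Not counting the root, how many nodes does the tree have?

64

Insert word by word; a character creates a node only if that edge doesn't already exist:
  "dormorne" → 8 new (d, o, r, m, o, r, n, e)
  "luvita" → 6 new (l, u, v, i, t, a)
  "dormormi" → prefix "dormor" already present; 2 new (m, i)
  "morde" → 5 new (m, o, r, d, e)
  "dormornerun" → prefix "dormorne" already present; 3 new (r, u, n)
  "dormorlupa" → prefix "dormor" already present; 4 new (l, u, p, a)
  "dormorgalmi" → prefix "dormor" already present; 5 new (g, a, l, m, i)
  "dormorviro" → prefix "dormor" already present; 4 new (v, i, r, o)
  "dormorlulu" → prefix "dormorlu" already present; 2 new (l, u)
  "neso" → 4 new (n, e, s, o)
  "lu" → prefix "lu" already present; 0 new (none)
  "dormorsar" → prefix "dormor" already present; 3 new (s, a, r)
  "dormortor" → prefix "dormor" already present; 3 new (t, o, r)
  "dormorven" → prefix "dormorv" already present; 2 new (e, n)
  "vilin" → 5 new (v, i, l, i, n)
  "dormormitor" → prefix "dormormi" already present; 3 new (t, o, r)
  "dormormiro" → prefix "dormormi" already present; 2 new (r, o)
  "dormorbel" → prefix "dormor" already present; 3 new (b, e, l)
Total nodes = 8 + 6 + 2 + 5 + 3 + 4 + 5 + 4 + 2 + 4 + 0 + 3 + 3 + 2 + 5 + 3 + 2 + 3 = 64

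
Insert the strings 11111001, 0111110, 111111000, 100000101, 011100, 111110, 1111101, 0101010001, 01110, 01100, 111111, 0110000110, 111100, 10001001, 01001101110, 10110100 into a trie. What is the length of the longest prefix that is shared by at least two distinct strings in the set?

The deepest shared node is where two words last agree before diverging.
"111110" and "11111001" agree on "111110" (6 characters) before diverging; nothing deeper is shared.
Longest shared-prefix length: 6

6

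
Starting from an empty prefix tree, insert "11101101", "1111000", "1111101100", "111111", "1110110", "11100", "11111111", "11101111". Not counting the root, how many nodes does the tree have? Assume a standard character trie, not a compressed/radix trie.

24

For each word, the new-node count is its length minus the longest prefix already in the trie:
  "11101101" → 8 new (1, 1, 1, 0, 1, 1, 0, 1)
  "1111000" → prefix "111" already present; 4 new (1, 0, 0, 0)
  "1111101100" → prefix "1111" already present; 6 new (1, 0, 1, 1, 0, 0)
  "111111" → prefix "11111" already present; 1 new (1)
  "1110110" → prefix "1110110" already present; 0 new (none)
  "11100" → prefix "1110" already present; 1 new (0)
  "11111111" → prefix "111111" already present; 2 new (1, 1)
  "11101111" → prefix "111011" already present; 2 new (1, 1)
Total nodes = 8 + 4 + 6 + 1 + 0 + 1 + 2 + 2 = 24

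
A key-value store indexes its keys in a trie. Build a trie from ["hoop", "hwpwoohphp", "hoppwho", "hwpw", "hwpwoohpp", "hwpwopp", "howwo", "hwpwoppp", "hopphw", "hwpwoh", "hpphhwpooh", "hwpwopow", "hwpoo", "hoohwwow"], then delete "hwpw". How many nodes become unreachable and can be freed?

0

A node on "hwpw"'s path can go only if nothing else ends at it or branches off below it.
Every node on "hwpw" is still needed (e.g. by "hwpwoohphp"), so nothing is freed.
Nodes removed: 0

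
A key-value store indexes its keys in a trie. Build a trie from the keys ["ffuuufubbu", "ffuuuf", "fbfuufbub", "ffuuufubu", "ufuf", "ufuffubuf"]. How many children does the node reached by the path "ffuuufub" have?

2

Follow the path "ffuuufub" to its node, then look at its outgoing edges.
Distinct next characters after "ffuuufub": b, u.
That node has 2 child edges.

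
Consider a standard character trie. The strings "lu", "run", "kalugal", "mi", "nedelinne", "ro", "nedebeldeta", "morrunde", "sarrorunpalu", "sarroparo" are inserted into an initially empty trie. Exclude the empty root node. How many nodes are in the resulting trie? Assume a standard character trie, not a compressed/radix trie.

54

For each word, the new-node count is its length minus the longest prefix already in the trie:
  "lu" → 2 new (l, u)
  "run" → 3 new (r, u, n)
  "kalugal" → 7 new (k, a, l, u, g, a, l)
  "mi" → 2 new (m, i)
  "nedelinne" → 9 new (n, e, d, e, l, i, n, n, e)
  "ro" → prefix "r" already present; 1 new (o)
  "nedebeldeta" → prefix "nede" already present; 7 new (b, e, l, d, e, t, a)
  "morrunde" → prefix "m" already present; 7 new (o, r, r, u, n, d, e)
  "sarrorunpalu" → 12 new (s, a, r, r, o, r, u, n, p, a, l, u)
  "sarroparo" → prefix "sarro" already present; 4 new (p, a, r, o)
Total nodes = 2 + 3 + 7 + 2 + 9 + 1 + 7 + 7 + 12 + 4 = 54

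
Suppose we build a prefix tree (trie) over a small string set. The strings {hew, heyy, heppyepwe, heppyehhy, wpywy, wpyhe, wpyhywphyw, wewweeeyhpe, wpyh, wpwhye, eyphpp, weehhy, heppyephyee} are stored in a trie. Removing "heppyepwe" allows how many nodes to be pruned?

2

After clearing the end-marker at "heppyepwe", prune upward until reaching a node still needed by another word.
The suffix "we" (2 nodes) is used only by "heppyepwe"; the node for "heppyep" still has the child "h", so pruning stops there.
Nodes removed: 2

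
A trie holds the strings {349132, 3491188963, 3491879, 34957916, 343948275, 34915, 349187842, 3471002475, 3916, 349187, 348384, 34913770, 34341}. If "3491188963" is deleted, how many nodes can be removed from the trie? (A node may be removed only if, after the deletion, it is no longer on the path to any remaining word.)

6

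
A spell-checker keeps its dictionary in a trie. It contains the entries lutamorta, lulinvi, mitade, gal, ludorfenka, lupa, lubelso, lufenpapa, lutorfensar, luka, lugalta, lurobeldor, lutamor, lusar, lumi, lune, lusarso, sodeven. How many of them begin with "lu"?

15

Walk to "lu"; the words in its subtree are exactly those with that prefix.
Words under "lu": lubelso, ludorfenka, lufenpapa, lugalta, luka, lulinvi, lumi, lune, lupa, lurobeldor, lusar, lusarso, lutamor, lutamorta, lutorfensar
Count: 15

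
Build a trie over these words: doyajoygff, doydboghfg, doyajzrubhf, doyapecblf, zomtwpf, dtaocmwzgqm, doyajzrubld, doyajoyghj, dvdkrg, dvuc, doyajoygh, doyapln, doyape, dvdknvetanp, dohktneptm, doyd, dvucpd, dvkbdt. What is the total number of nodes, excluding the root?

80

Insert word by word; a character creates a node only if that edge doesn't already exist:
  "doyajoygff" → 10 new (d, o, y, a, j, o, y, g, f, f)
  "doydboghfg" → prefix "doy" already present; 7 new (d, b, o, g, h, f, g)
  "doyajzrubhf" → prefix "doyaj" already present; 6 new (z, r, u, b, h, f)
  "doyapecblf" → prefix "doya" already present; 6 new (p, e, c, b, l, f)
  "zomtwpf" → 7 new (z, o, m, t, w, p, f)
  "dtaocmwzgqm" → prefix "d" already present; 10 new (t, a, o, c, m, w, z, g, q, m)
  "doyajzrubld" → prefix "doyajzrub" already present; 2 new (l, d)
  "doyajoyghj" → prefix "doyajoyg" already present; 2 new (h, j)
  "dvdkrg" → prefix "d" already present; 5 new (v, d, k, r, g)
  "dvuc" → prefix "dv" already present; 2 new (u, c)
  "doyajoygh" → prefix "doyajoygh" already present; 0 new (none)
  "doyapln" → prefix "doyap" already present; 2 new (l, n)
  "doyape" → prefix "doyape" already present; 0 new (none)
  "dvdknvetanp" → prefix "dvdk" already present; 7 new (n, v, e, t, a, n, p)
  "dohktneptm" → prefix "do" already present; 8 new (h, k, t, n, e, p, t, m)
  "doyd" → prefix "doyd" already present; 0 new (none)
  "dvucpd" → prefix "dvuc" already present; 2 new (p, d)
  "dvkbdt" → prefix "dv" already present; 4 new (k, b, d, t)
Total nodes = 10 + 7 + 6 + 6 + 7 + 10 + 2 + 2 + 5 + 2 + 0 + 2 + 0 + 7 + 8 + 0 + 2 + 4 = 80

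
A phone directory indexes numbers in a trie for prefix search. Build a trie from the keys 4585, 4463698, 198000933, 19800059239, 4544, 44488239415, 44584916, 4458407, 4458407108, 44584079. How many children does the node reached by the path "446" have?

Follow the path "446" to its node, then look at its outgoing edges.
Distinct next characters after "446": 3.
That node has 1 child edge.

1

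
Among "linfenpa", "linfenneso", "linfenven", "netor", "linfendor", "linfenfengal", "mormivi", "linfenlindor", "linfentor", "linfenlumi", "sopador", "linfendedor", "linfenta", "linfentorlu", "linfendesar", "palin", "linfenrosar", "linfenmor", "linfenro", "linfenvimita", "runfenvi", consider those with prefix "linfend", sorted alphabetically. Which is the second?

Filter for "linfend…" and sort: "linfendedor", "linfendesar", "linfendor"
The 2nd is linfendesar.

linfendesar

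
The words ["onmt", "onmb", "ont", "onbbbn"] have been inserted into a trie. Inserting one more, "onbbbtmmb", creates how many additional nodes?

"onbbb" is already a path in the trie; the remaining "tmmb" must be added.
New nodes needed: |"onbbbtmmb"| − 5 = 9 − 5 = 4.

4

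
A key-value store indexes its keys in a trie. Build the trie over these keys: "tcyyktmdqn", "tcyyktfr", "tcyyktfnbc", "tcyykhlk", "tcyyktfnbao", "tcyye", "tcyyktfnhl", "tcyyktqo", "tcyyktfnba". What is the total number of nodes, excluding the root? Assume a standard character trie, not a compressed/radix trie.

Count nodes per top-level branch (shared prefixes stored once):
  't'-branch (tcyye, tcyykhlk, tcyyktfnba, tcyyktfnbao, tcyyktfnbc, tcyyktfnhl, tcyyktfr, tcyyktmdqn, tcyyktqo): 25 nodes
Sum: 25

25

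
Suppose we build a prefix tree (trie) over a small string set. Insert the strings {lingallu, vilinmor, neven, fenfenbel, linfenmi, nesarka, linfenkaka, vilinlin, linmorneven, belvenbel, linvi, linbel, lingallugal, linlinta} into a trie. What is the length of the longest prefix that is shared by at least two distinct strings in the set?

8

The deepest shared node is where two words last agree before diverging.
e.g. "lingallu" and "lingallugal" share the prefix "lingallu" of length 8; no pair shares a longer one.
Longest shared-prefix length: 8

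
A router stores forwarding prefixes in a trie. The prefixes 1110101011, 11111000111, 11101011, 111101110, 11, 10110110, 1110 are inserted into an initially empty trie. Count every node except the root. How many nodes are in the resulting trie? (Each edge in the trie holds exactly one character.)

31

For each word, the new-node count is its length minus the longest prefix already in the trie:
  "1110101011" → 10 new (1, 1, 1, 0, 1, 0, 1, 0, 1, 1)
  "11111000111" → prefix "111" already present; 8 new (1, 1, 0, 0, 0, 1, 1, 1)
  "11101011" → prefix "1110101" already present; 1 new (1)
  "111101110" → prefix "1111" already present; 5 new (0, 1, 1, 1, 0)
  "11" → prefix "11" already present; 0 new (none)
  "10110110" → prefix "1" already present; 7 new (0, 1, 1, 0, 1, 1, 0)
  "1110" → prefix "1110" already present; 0 new (none)
Total nodes = 10 + 8 + 1 + 5 + 0 + 7 + 0 = 31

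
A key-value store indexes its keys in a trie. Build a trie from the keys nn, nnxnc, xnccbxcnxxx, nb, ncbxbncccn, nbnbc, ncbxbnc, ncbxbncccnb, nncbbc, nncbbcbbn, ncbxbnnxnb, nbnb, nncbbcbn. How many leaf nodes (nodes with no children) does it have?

7

Leaves are exactly the stored words that no other stored word extends.
Those words: "nbnbc", "ncbxbncccnb", "ncbxbnnxnb", "nncbbcbbn", "nncbbcbn", "nnxnc", "xnccbxcnxxx"
Leaf count: 7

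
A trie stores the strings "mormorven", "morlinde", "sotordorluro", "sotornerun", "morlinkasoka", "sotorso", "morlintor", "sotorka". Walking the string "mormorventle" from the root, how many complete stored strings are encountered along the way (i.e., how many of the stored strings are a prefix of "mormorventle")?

1

Check each prefix of "mormorventle" against the stored set — each match is an end-marker on the path.
Prefixes of the query that are stored words: "mormorven"
Count: 1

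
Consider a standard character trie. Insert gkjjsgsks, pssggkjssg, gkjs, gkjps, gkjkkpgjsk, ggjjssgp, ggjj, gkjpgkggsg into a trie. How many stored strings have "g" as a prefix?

Filter for entries beginning with "g":
Matches: "ggjj", "ggjjssgp", "gkjjsgsks", "gkjkkpgjsk", "gkjpgkggsg", "gkjps", "gkjs"
Count: 7

7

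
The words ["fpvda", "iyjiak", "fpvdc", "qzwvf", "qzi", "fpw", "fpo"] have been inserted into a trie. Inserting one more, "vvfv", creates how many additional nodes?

4

"vvfv" shares no prefix with any stored word, so all 4 characters open new nodes.
4 − 0 = 4 new nodes.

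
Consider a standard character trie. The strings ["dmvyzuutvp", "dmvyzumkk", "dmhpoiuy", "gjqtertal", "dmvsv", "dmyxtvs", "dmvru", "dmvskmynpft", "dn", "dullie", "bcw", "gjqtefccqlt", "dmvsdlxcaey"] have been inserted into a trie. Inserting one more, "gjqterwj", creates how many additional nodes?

2

Walking "gjqterwj" from the root, the first 6 characters ("gjqter") follow existing edges; "w" is the first miss.
New nodes needed: |"gjqterwj"| − 6 = 8 − 6 = 2.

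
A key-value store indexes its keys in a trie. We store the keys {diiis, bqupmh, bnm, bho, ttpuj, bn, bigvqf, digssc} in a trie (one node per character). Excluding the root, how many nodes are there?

29

Trie structure (* marks end of a word):
(root)
├─ b
│  ├─ h
│  │  └─ o *
│  ├─ i
│  │  └─ g
│  │     └─ v
│  │        └─ q
│  │           └─ f *
│  ├─ n *
│  │  └─ m *
│  └─ q
│     └─ u
│        └─ p
│           └─ m
│              └─ h *
├─ d
│  └─ i
│     ├─ g
│     │  └─ s
│     │     └─ s
│     │        └─ c *
│     └─ i
│        └─ i
│           └─ s *
└─ t
   └─ t
      └─ p
         └─ u
            └─ j *
Counting every labelled node above: 29.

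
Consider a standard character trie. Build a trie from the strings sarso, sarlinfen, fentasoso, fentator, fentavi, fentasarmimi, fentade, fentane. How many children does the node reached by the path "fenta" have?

Follow the path "fenta" to its node, then look at its outgoing edges.
Characters that immediately follow "fenta" among the stored strings: {d, n, s, t, v}.
That node has 5 child edges.

5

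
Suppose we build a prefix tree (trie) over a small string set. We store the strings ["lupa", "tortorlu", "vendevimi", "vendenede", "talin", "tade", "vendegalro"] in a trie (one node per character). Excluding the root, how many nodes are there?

36

Trie structure (* marks end of a word):
(root)
├─ l
│  └─ u
│     └─ p
│        └─ a *
├─ t
│  ├─ a
│  │  ├─ d
│  │  │  └─ e *
│  │  └─ l
│  │     └─ i
│  │        └─ n *
│  └─ o
│     └─ r
│        └─ t
│           └─ o
│              └─ r
│                 └─ l
│                    └─ u *
└─ v
   └─ e
      └─ n
         └─ d
            └─ e
               ├─ g
               │  └─ a
               │     └─ l
               │        └─ r
               │           └─ o *
               ├─ n
               │  └─ e
               │     └─ d
               │        └─ e *
               └─ v
                  └─ i
                     └─ m
                        └─ i *
Counting every labelled node above: 36.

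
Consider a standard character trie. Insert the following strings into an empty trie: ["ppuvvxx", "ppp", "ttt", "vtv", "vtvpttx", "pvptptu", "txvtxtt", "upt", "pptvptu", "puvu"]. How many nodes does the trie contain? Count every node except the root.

41

Trace insertions, counting only characters that open a new branch:
  "ppuvvxx" → 7 new (p, p, u, v, v, x, x)
  "ppp" → prefix "pp" already present; 1 new (p)
  "ttt" → 3 new (t, t, t)
  "vtv" → 3 new (v, t, v)
  "vtvpttx" → prefix "vtv" already present; 4 new (p, t, t, x)
  "pvptptu" → prefix "p" already present; 6 new (v, p, t, p, t, u)
  "txvtxtt" → prefix "t" already present; 6 new (x, v, t, x, t, t)
  "upt" → 3 new (u, p, t)
  "pptvptu" → prefix "pp" already present; 5 new (t, v, p, t, u)
  "puvu" → prefix "p" already present; 3 new (u, v, u)
Total nodes = 7 + 1 + 3 + 3 + 4 + 6 + 6 + 3 + 5 + 3 = 41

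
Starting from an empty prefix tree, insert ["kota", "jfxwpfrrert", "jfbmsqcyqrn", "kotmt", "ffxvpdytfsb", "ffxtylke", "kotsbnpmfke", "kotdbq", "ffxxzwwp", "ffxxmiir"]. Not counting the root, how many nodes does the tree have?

Trace insertions, counting only characters that open a new branch:
  "kota" → 4 new (k, o, t, a)
  "jfxwpfrrert" → 11 new (j, f, x, w, p, f, r, r, e, r, t)
  "jfbmsqcyqrn" → prefix "jf" already present; 9 new (b, m, s, q, c, y, q, r, n)
  "kotmt" → prefix "kot" already present; 2 new (m, t)
  "ffxvpdytfsb" → 11 new (f, f, x, v, p, d, y, t, f, s, b)
  "ffxtylke" → prefix "ffx" already present; 5 new (t, y, l, k, e)
  "kotsbnpmfke" → prefix "kot" already present; 8 new (s, b, n, p, m, f, k, e)
  "kotdbq" → prefix "kot" already present; 3 new (d, b, q)
  "ffxxzwwp" → prefix "ffx" already present; 5 new (x, z, w, w, p)
  "ffxxmiir" → prefix "ffxx" already present; 4 new (m, i, i, r)
Total nodes = 4 + 11 + 9 + 2 + 11 + 5 + 8 + 3 + 5 + 4 = 62

62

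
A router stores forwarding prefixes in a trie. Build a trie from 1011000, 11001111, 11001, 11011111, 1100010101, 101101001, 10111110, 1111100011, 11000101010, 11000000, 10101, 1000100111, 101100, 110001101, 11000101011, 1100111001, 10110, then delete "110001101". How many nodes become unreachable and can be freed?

3

A node on "110001101"'s path can go only if nothing else ends at it or branches off below it.
The suffix "101" (3 nodes) is used only by "110001101"; the node for "110001" still has the child "0", so pruning stops there.
Nodes removed: 3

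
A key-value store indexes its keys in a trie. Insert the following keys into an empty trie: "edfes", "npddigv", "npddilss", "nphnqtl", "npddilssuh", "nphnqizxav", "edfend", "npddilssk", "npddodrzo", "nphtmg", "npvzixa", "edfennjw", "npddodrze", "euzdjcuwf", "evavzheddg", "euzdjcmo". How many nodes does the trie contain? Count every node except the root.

66

Trace insertions, counting only characters that open a new branch:
  "edfes" → 5 new (e, d, f, e, s)
  "npddigv" → 7 new (n, p, d, d, i, g, v)
  "npddilss" → prefix "npddi" already present; 3 new (l, s, s)
  "nphnqtl" → prefix "np" already present; 5 new (h, n, q, t, l)
  "npddilssuh" → prefix "npddilss" already present; 2 new (u, h)
  "nphnqizxav" → prefix "nphnq" already present; 5 new (i, z, x, a, v)
  "edfend" → prefix "edfe" already present; 2 new (n, d)
  "npddilssk" → prefix "npddilss" already present; 1 new (k)
  "npddodrzo" → prefix "npdd" already present; 5 new (o, d, r, z, o)
  "nphtmg" → prefix "nph" already present; 3 new (t, m, g)
  "npvzixa" → prefix "np" already present; 5 new (v, z, i, x, a)
  "edfennjw" → prefix "edfen" already present; 3 new (n, j, w)
  "npddodrze" → prefix "npddodrz" already present; 1 new (e)
  "euzdjcuwf" → prefix "e" already present; 8 new (u, z, d, j, c, u, w, f)
  "evavzheddg" → prefix "e" already present; 9 new (v, a, v, z, h, e, d, d, g)
  "euzdjcmo" → prefix "euzdjc" already present; 2 new (m, o)
Total nodes = 5 + 7 + 3 + 5 + 2 + 5 + 2 + 1 + 5 + 3 + 5 + 3 + 1 + 8 + 9 + 2 = 66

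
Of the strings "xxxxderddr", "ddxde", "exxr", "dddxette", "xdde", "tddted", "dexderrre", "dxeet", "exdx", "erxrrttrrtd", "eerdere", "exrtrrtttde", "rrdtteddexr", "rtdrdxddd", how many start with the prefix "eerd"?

1

Traverse to the node for "eerd", then collect every word in that subtree.
Matches: "eerdere"
Count: 1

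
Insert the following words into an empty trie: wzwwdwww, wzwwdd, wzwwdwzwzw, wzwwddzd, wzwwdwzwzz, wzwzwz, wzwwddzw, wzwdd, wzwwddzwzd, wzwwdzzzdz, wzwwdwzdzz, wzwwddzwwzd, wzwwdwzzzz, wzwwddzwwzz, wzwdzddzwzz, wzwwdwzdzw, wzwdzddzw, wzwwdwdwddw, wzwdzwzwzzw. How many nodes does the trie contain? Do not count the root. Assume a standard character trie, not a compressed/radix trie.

58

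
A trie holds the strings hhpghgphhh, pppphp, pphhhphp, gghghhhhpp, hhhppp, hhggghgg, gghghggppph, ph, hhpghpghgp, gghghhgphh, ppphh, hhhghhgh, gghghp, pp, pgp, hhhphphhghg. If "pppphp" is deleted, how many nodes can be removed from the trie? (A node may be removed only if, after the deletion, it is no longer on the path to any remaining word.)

3

Walk "pppphp" from the leaf back toward the root, removing each node that no remaining word uses.
The suffix "php" (3 nodes) is used only by "pppphp"; the node for "ppp" still has the child "h", so pruning stops there.
Nodes removed: 3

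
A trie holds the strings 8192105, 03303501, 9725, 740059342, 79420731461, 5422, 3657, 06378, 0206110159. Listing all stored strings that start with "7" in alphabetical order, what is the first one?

DFS of the "7" subtree visits, in order: "740059342", "79420731461"
The 1st is 740059342.

740059342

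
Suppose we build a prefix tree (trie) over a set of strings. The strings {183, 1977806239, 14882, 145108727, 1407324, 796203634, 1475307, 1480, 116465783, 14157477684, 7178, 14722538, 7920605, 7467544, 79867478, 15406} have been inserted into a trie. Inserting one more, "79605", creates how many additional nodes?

Walking "79605" from the root, the first 3 characters ("796") follow existing edges; "0" is the first miss.
So 5 − 3 = 2 new nodes.

2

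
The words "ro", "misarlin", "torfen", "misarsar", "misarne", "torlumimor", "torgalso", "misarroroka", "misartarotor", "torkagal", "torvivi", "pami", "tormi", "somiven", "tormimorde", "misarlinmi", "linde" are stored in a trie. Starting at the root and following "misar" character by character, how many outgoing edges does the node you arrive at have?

The children of the "misar" node are the distinct next characters among strings starting with "misar".
Characters that immediately follow "misar" among the stored strings: {l, n, r, s, t}.
That node has 5 child edges.

5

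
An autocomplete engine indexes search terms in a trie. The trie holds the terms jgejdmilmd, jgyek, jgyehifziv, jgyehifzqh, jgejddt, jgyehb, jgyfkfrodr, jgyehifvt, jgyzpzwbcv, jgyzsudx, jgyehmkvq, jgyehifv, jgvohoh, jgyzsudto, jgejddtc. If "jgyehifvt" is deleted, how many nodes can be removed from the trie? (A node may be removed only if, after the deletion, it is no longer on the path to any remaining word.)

1

After clearing the end-marker at "jgyehifvt", prune upward until reaching a node still needed by another word.
The suffix "t" (1 node) is used only by "jgyehifvt"; "jgyehifv" is itself a stored word, so pruning stops there.
Nodes removed: 1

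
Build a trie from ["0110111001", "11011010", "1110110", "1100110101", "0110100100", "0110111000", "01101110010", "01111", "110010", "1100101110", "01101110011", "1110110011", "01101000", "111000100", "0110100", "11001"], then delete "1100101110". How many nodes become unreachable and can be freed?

4

A node on "1100101110"'s path can go only if nothing else ends at it or branches off below it.
The suffix "1110" (4 nodes) is used only by "1100101110"; "110010" is itself a stored word, so pruning stops there.
Nodes removed: 4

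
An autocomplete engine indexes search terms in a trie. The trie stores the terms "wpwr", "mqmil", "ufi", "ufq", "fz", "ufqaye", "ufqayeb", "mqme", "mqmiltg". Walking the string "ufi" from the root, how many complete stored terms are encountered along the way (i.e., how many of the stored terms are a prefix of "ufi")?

1

Walk "ufi" from the root; an end-of-word marker is hit whenever a stored word is a prefix of "ufi".
Prefixes of the query that are stored words: "ufi"
Count: 1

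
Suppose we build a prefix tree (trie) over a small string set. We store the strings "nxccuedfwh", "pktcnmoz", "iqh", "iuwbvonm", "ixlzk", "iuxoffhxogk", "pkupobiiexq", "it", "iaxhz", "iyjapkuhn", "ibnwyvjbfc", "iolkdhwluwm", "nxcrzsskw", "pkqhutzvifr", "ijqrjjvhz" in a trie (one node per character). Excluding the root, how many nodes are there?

Count nodes per top-level branch (shared prefixes stored once):
  'i'-branch (iaxhz, ibnwyvjbfc, ijqrjjvhz, iolkdhwluwm, iqh, it, iuwbvonm, iuxoffhxogk, ixlzk, iyjapkuhn): 63 nodes
  'n'-branch (nxccuedfwh, nxcrzsskw): 16 nodes
  'p'-branch (pkqhutzvifr, pktcnmoz, pkupobiiexq): 26 nodes
Sum: 105

105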